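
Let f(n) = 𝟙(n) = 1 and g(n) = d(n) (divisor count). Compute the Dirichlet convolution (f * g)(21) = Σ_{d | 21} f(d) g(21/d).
(𝟙 * d)(21) = 9

Divisors of 21: [1, 3, 7, 21]. For each d | 21:
  d = 1: 𝟙(1) · d(21/1) = 1 · 4 = 4
  d = 3: 𝟙(3) · d(21/3) = 1 · 2 = 2
  d = 7: 𝟙(7) · d(21/7) = 1 · 2 = 2
  d = 21: 𝟙(21) · d(21/21) = 1 · 1 = 1
Summing: (𝟙 * d)(21) = 4 + 2 + 2 + 1 = 9.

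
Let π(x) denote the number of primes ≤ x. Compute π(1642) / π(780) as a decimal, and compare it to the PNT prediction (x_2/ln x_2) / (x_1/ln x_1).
π(1642)/π(780) = 259/137 ≈ 1.8905;  PNT prediction ≈ 1.8935.

π(780) = 137 and π(1642) = 259, so π(1642)/π(780) ≈ 1.8905. The PNT-predicted ratio is (1642/ln(1642)) / (780/ln(780)) ≈ 1.8935. The two agree to within a few percent, as expected.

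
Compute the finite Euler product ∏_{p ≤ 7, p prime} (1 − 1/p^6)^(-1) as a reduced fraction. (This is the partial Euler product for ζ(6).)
∏ = 5359375/5268016

The primes p ≤ 7 are [2, 3, 5, 7]. For each prime, (1 − 1/p^6)^(-1) = p^6 / (p^6 − 1). The product is (1 − 1/2^6)^(-1), (1 − 1/3^6)^(-1), (1 − 1/5^6)^(-1), (1 − 1/7^6)^(-1) = ∏ p^6 / (p^6 − 1) = 5359375/5268016.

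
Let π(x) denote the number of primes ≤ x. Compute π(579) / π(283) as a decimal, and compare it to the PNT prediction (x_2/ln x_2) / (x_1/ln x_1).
π(579)/π(283) = 106/61 ≈ 1.7377;  PNT prediction ≈ 1.8157.

π(283) = 61 and π(579) = 106, so π(579)/π(283) ≈ 1.7377. The PNT-predicted ratio is (579/ln(579)) / (283/ln(283)) ≈ 1.8157. The two agree to within a few percent, as expected.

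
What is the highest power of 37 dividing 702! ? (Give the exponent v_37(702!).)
v_37(702!) = 18

Legendre's formula: v_p(n!) = Σ_{k ≥ 1} ⌊n / p^k⌋. For p = 37, n = 702, the terms are:
  ⌊702/37^1⌋ = ⌊702/37⌋ = 18
(the next term ⌊702/37^2⌋ = 0, terminating the sum). Summing: v_37(702!) = 18 = 18.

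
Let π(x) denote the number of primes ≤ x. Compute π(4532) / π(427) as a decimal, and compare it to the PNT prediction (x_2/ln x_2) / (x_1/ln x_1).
π(4532)/π(427) = 615/82 ≈ 7.5000;  PNT prediction ≈ 7.6357.

π(427) = 82 and π(4532) = 615, so π(4532)/π(427) ≈ 7.5000. The PNT-predicted ratio is (4532/ln(4532)) / (427/ln(427)) ≈ 7.6357. The two agree to within a few percent, as expected.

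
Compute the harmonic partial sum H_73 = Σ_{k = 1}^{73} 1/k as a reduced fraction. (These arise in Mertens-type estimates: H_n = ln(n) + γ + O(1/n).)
H_73 = 667084944417653637854891458725877/136851726813476721146087646859200

Direct summation: H_73 = 1 + 1/2 + ... + 1/73. The least common denominator is lcm(1, ..., 73) = 410555180440430163438262940577600; over this denominator the numerator is 410555180440430163438262940577600 + 205277590220215081719131470288800 + 136851726813476721146087646859200 + 102638795110107540859565735144400 + 82111036088086032687652588115520 + 68425863406738360573043823429600 + 58650740062918594776894705796800 + 51319397555053770429782867572200 + 45617242271158907048695882286400 + 41055518044043016343826294057760 + 37323198221857287585296630961600 + 34212931703369180286521911714800 + 31581167726186935649097149275200 + 29325370031459297388447352898400 + 27370345362695344229217529371840 + 25659698777526885214891433786100 + 24150304731790009614015467092800 + 22808621135579453524347941143200 + 21608167391601587549382260030400 + 20527759022021508171913147028880 + 19550246687639531592298235265600 + 18661599110928643792648315480800 + 17850225236540441888620127851200 + 17106465851684590143260955857400 + 16422207217617206537530517623104 + 15790583863093467824548574637600 + 15205747423719635682898627428800 + 14662685015729648694223676449200 + 14157075187601040118560791054400 + 13685172681347672114608764685920 + 13243715498078392368976223889600 + 12829849388763442607445716893050 + 12441066073952429195098876987200 + 12075152365895004807007733546400 + 11730148012583718955378941159360 + 11404310567789726762173970571600 + 11096085957849463876709809204800 + 10804083695800793774691130015200 + 10527055908728978549699049758400 + 10263879511010754085956573514440 + 10013540986351955205811291233600 + 9775123343819765796149117632800 + 9547794893963492172982859083200 + 9330799555464321896324157740400 + 9123448454231781409739176457280 + 8925112618270220944310063925600 + 8735216605115535392303466820800 + 8553232925842295071630477928700 + 8378677151845513539556386542400 + 8211103608808603268765258811552 + 8050101577263336538005155697600 + 7895291931546733912274287318800 + 7746324159253399310155904539200 + 7602873711859817841449313714400 + 7464639644371457517059326192320 + 7331342507864824347111838224600 + 7202722463867195849794086676800 + 7078537593800520059280395527200 + 6958562380346273956580727806400 + 6842586340673836057304382342960 + 6730412794105412515381359681600 + 6621857749039196184488111944800 + 6516748895879843864099411755200 + 6414924694381721303722858446525 + 6316233545237387129819429855040 + 6220533036976214597549438493600 + 6127689260304927812511387172800 + 6037576182947502403503866773200 + 5950075078846813962873375950400 + 5865074006291859477689470579680 + 5782467330146903710398069585600 + 5702155283894863381086985285800 + 5624043567677125526551547131200 = 2001254833252960913564674376177631, so H_73 = 2001254833252960913564674376177631/410555180440430163438262940577600; reducing by gcd(2001254833252960913564674376177631, 410555180440430163438262940577600) = 3 gives 667084944417653637854891458725877/136851726813476721146087646859200 ≈ 4.87451. (The PNT-adjacent estimate ln(73) + γ ≈ 4.86768 matches within O(1/n).)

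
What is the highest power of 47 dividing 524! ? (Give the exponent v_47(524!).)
v_47(524!) = 11

Legendre's formula: v_p(n!) = Σ_{k ≥ 1} ⌊n / p^k⌋. For p = 47, n = 524, the terms are:
  ⌊524/47^1⌋ = ⌊524/47⌋ = 11
(the next term ⌊524/47^2⌋ = 0, terminating the sum). Summing: v_47(524!) = 11 = 11.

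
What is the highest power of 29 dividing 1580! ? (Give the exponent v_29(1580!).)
v_29(1580!) = 55

Legendre's formula: v_p(n!) = Σ_{k ≥ 1} ⌊n / p^k⌋. For p = 29, n = 1580, the terms are:
  ⌊1580/29^1⌋ = ⌊1580/29⌋ = 54
  ⌊1580/29^2⌋ = ⌊1580/841⌋ = 1
(the next term ⌊1580/29^3⌋ = 0, terminating the sum). Summing: v_29(1580!) = 54 + 1 = 55.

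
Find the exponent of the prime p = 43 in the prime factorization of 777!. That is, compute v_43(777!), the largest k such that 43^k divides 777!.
v_43(777!) = 18

Legendre's formula: v_p(n!) = Σ_{k ≥ 1} ⌊n / p^k⌋. For p = 43, n = 777, the terms are:
  ⌊777/43^1⌋ = ⌊777/43⌋ = 18
(the next term ⌊777/43^2⌋ = 0, terminating the sum). Summing: v_43(777!) = 18 = 18.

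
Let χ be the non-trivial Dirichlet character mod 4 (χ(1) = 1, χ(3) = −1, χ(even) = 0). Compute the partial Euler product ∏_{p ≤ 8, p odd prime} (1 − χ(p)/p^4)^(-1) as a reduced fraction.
∏ = 40516875/40968512

The odd primes p ≤ 8 are [3, 5, 7]. For each, χ(p) = 1 if p ≡ 1 mod 4, χ(p) = −1 if p ≡ 3 mod 4. Taking (1 − χ(p)/p^4)^(-1) = p^4/(p^4 − χ(p)): (1 − (-1)/3^4)^(-1) · (1 − (1)/5^4)^(-1) · (1 − (-1)/7^4)^(-1) = 40516875/40968512.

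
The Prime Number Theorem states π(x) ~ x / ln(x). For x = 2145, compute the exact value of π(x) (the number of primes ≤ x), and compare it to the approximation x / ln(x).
π(2145) = 324;  x/ln(x) ≈ 279.63;  relative error ≈ 13.69%.

Directly count primes up to 2145: π(2145) = 324. The PNT approximation gives 2145/ln(2145) ≈ 2145/7.67089 ≈ 279.63. Relative error (π(x) − x/ln(x)) / π(x) ≈ 13.69%; the approximation is known to undercount slightly (Li(x) is a better estimate).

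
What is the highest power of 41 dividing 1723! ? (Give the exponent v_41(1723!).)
v_41(1723!) = 43

Legendre's formula: v_p(n!) = Σ_{k ≥ 1} ⌊n / p^k⌋. For p = 41, n = 1723, the terms are:
  ⌊1723/41^1⌋ = ⌊1723/41⌋ = 42
  ⌊1723/41^2⌋ = ⌊1723/1681⌋ = 1
(the next term ⌊1723/41^3⌋ = 0, terminating the sum). Summing: v_41(1723!) = 42 + 1 = 43.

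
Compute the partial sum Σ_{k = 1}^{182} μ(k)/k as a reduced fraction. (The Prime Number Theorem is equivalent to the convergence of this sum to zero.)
Σ μ(k)/k = -42777633147096095202261336980430876153798047365508655725648588303365613/2698673146402774891360107038836843903137758765182175327729755799791307145

Values of μ(k) for 1 ≤ k ≤ 182: μ(1) = 1, μ(2) = -1, μ(3) = -1, μ(5) = -1, μ(6) = 1, μ(7) = -1, μ(10) = 1, μ(11) = -1, μ(13) = -1, μ(14) = 1, μ(15) = 1, μ(17) = -1, μ(19) = -1, μ(21) = 1, μ(22) = 1, μ(23) = -1, μ(26) = 1, μ(29) = -1, μ(30) = -1, μ(31) = -1, μ(33) = 1, μ(34) = 1, μ(35) = 1, μ(37) = -1, μ(38) = 1, μ(39) = 1, μ(41) = -1, μ(42) = -1, μ(43) = -1, μ(46) = 1, μ(47) = -1, μ(51) = 1, μ(53) = -1, μ(55) = 1, μ(57) = 1, μ(58) = 1, μ(59) = -1, μ(61) = -1, μ(62) = 1, μ(65) = 1, μ(66) = -1, μ(67) = -1, μ(69) = 1, μ(70) = -1, μ(71) = -1, μ(73) = -1, μ(74) = 1, μ(77) = 1, μ(78) = -1, μ(79) = -1, μ(82) = 1, μ(83) = -1, μ(85) = 1, μ(86) = 1, μ(87) = 1, μ(89) = -1, μ(91) = 1, μ(93) = 1, μ(94) = 1, μ(95) = 1, μ(97) = -1, μ(101) = -1, μ(102) = -1, μ(103) = -1, μ(105) = -1, μ(106) = 1, μ(107) = -1, μ(109) = -1, μ(110) = -1, μ(111) = 1, μ(113) = -1, μ(114) = -1, μ(115) = 1, μ(118) = 1, μ(119) = 1, μ(122) = 1, μ(123) = 1, μ(127) = -1, μ(129) = 1, μ(130) = -1, μ(131) = -1, μ(133) = 1, μ(134) = 1, μ(137) = -1, μ(138) = -1, μ(139) = -1, μ(141) = 1, μ(142) = 1, μ(143) = 1, μ(145) = 1, μ(146) = 1, μ(149) = -1, μ(151) = -1, μ(154) = -1, μ(155) = 1, μ(157) = -1, μ(158) = 1, μ(159) = 1, μ(161) = 1, μ(163) = -1, μ(165) = -1, μ(166) = 1, μ(167) = -1, μ(170) = -1, μ(173) = -1, μ(174) = -1, μ(177) = 1, μ(178) = 1, μ(179) = -1, μ(181) = -1, μ(182) = -1, with μ = 0 on non-squarefree integers. Summing μ(k)/k for k where μ(k) ≠ 0 gives -42777633147096095202261336980430876153798047365508655725648588303365613/2698673146402774891360107038836843903137758765182175327729755799791307145 ≈ -0.0159. (PNT ⟺ this sum → 0 as n → ∞.)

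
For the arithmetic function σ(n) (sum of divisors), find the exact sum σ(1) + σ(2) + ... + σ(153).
Σ_{n ≤ 153} σ(n) = 19290

Compute σ(n) for each 1 ≤ n ≤ 153: σ(1) = 1, σ(2) = 3, σ(3) = 4, σ(4) = 7, σ(5) = 6, σ(6) = 12, σ(7) = 8, σ(8) = 15, σ(9) = 13, σ(10) = 18, σ(11) = 12, σ(12) = 28, σ(13) = 14, σ(14) = 24, σ(15) = 24, σ(16) = 31, σ(17) = 18, σ(18) = 39, σ(19) = 20, σ(20) = 42, σ(21) = 32, σ(22) = 36, σ(23) = 24, σ(24) = 60, σ(25) = 31, σ(26) = 42, σ(27) = 40, σ(28) = 56, σ(29) = 30, σ(30) = 72, σ(31) = 32, σ(32) = 63, σ(33) = 48, σ(34) = 54, σ(35) = 48, σ(36) = 91, σ(37) = 38, σ(38) = 60, σ(39) = 56, σ(40) = 90, σ(41) = 42, σ(42) = 96, σ(43) = 44, σ(44) = 84, σ(45) = 78, σ(46) = 72, σ(47) = 48, σ(48) = 124, σ(49) = 57, σ(50) = 93, σ(51) = 72, σ(52) = 98, σ(53) = 54, σ(54) = 120, σ(55) = 72, σ(56) = 120, σ(57) = 80, σ(58) = 90, σ(59) = 60, σ(60) = 168, σ(61) = 62, σ(62) = 96, σ(63) = 104, σ(64) = 127, σ(65) = 84, σ(66) = 144, σ(67) = 68, σ(68) = 126, σ(69) = 96, σ(70) = 144, σ(71) = 72, σ(72) = 195, σ(73) = 74, σ(74) = 114, σ(75) = 124, σ(76) = 140, σ(77) = 96, σ(78) = 168, σ(79) = 80, σ(80) = 186, σ(81) = 121, σ(82) = 126, σ(83) = 84, σ(84) = 224, σ(85) = 108, σ(86) = 132, σ(87) = 120, σ(88) = 180, σ(89) = 90, σ(90) = 234, σ(91) = 112, σ(92) = 168, σ(93) = 128, σ(94) = 144, σ(95) = 120, σ(96) = 252, σ(97) = 98, σ(98) = 171, σ(99) = 156, σ(100) = 217, σ(101) = 102, σ(102) = 216, σ(103) = 104, σ(104) = 210, σ(105) = 192, σ(106) = 162, σ(107) = 108, σ(108) = 280, σ(109) = 110, σ(110) = 216, σ(111) = 152, σ(112) = 248, σ(113) = 114, σ(114) = 240, σ(115) = 144, σ(116) = 210, σ(117) = 182, σ(118) = 180, σ(119) = 144, σ(120) = 360, σ(121) = 133, σ(122) = 186, σ(123) = 168, σ(124) = 224, σ(125) = 156, σ(126) = 312, σ(127) = 128, σ(128) = 255, σ(129) = 176, σ(130) = 252, σ(131) = 132, σ(132) = 336, σ(133) = 160, σ(134) = 204, σ(135) = 240, σ(136) = 270, σ(137) = 138, σ(138) = 288, σ(139) = 140, σ(140) = 336, σ(141) = 192, σ(142) = 216, σ(143) = 168, σ(144) = 403, σ(145) = 180, σ(146) = 222, σ(147) = 228, σ(148) = 266, σ(149) = 150, σ(150) = 372, σ(151) = 152, σ(152) = 300, σ(153) = 234. Summing all 153 values: 19290. (Average order: Σ_{n ≤ x} σ(n) ~ (π²/12) x². For x = 153, (π²/12)·153² ≈ 19253.13.)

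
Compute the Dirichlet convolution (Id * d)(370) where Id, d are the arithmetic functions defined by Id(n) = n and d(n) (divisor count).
(Id * d)(370) = 1092

Divisors of 370: [1, 2, 5, 10, 37, 74, 185, 370]. For each d | 370:
  d = 1: Id(1) · d(370/1) = 1 · 8 = 8
  d = 2: Id(2) · d(370/2) = 2 · 4 = 8
  d = 5: Id(5) · d(370/5) = 5 · 4 = 20
  d = 10: Id(10) · d(370/10) = 10 · 2 = 20
  d = 37: Id(37) · d(370/37) = 37 · 4 = 148
  d = 74: Id(74) · d(370/74) = 74 · 2 = 148
  d = 185: Id(185) · d(370/185) = 185 · 2 = 370
  d = 370: Id(370) · d(370/370) = 370 · 1 = 370
Summing: (Id * d)(370) = 8 + 8 + 20 + 20 + 148 + 148 + 370 + 370 = 1092.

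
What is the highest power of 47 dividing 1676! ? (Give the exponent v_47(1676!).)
v_47(1676!) = 35

Legendre's formula: v_p(n!) = Σ_{k ≥ 1} ⌊n / p^k⌋. For p = 47, n = 1676, the terms are:
  ⌊1676/47^1⌋ = ⌊1676/47⌋ = 35
(the next term ⌊1676/47^2⌋ = 0, terminating the sum). Summing: v_47(1676!) = 35 = 35.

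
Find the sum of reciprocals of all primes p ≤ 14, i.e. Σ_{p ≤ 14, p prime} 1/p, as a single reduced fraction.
Σ 1/p = 40361/30030

π(14) = 6, so the primes ≤ 14 are [2, 3, 5, 7, 11, 13]. Summing 1/p over these primes: 40361/30030 ≈ 1.3440. Mertens estimate ln ln(14) + 0.2615 ≈ 1.2319.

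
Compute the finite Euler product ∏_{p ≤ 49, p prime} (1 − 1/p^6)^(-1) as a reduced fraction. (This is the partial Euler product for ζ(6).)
∏ = 739922824862544451640166694180680765476614483998462834502498139791315/727309058868145310276350820375862045292293308126790710400267935809536

The primes p ≤ 49 are [2, 3, 5, 7, 11, 13, 17, 19, 23, 29, 31, 37, 41, 43, 47]. For each prime, (1 − 1/p^6)^(-1) = p^6 / (p^6 − 1). The product is (1 − 1/2^6)^(-1), (1 − 1/3^6)^(-1), (1 − 1/5^6)^(-1), (1 − 1/7^6)^(-1), (1 − 1/11^6)^(-1), (1 − 1/13^6)^(-1), (1 − 1/17^6)^(-1), (1 − 1/19^6)^(-1), (1 − 1/23^6)^(-1), (1 − 1/29^6)^(-1), (1 − 1/31^6)^(-1), (1 − 1/37^6)^(-1), (1 − 1/41^6)^(-1), (1 − 1/43^6)^(-1), (1 − 1/47^6)^(-1) = ∏ p^6 / (p^6 − 1) = 739922824862544451640166694180680765476614483998462834502498139791315/727309058868145310276350820375862045292293308126790710400267935809536.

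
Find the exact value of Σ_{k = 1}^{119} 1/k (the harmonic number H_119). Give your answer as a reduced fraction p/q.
H_119 = 93164933029543732588289222815367988877515840444049/17379782769567790172972927968296006432665936992320

Direct summation: H_119 = 1 + 1/2 + ... + 1/119. The least common denominator is lcm(1, ..., 119) = 955888052326228459513511038256280353796626534577600; over this denominator the numerator is 955888052326228459513511038256280353796626534577600 + 477944026163114229756755519128140176898313267288800 + 318629350775409486504503679418760117932208844859200 + 238972013081557114878377759564070088449156633644400 + 191177610465245691902702207651256070759325306915520 + 159314675387704743252251839709380058966104422429600 + 136555436046604065644787291179468621970946647796800 + 119486006540778557439188879782035044224578316822200 + 106209783591803162168167893139586705977402948286400 + 95588805232622845951351103825628035379662653457760 + 86898913847838950864864639841480032163329684961600 + 79657337693852371626125919854690029483052211214800 + 73529850178940650731808541404329257984355887275200 + 68277718023302032822393645589734310985473323898400 + 63725870155081897300900735883752023586441768971840 + 59743003270389278719594439891017522112289158411100 + 56228708960366379971383002250369432576272149092800 + 53104891795901581084083946569793352988701474143200 + 50309897490854129448079528329277913357717186030400 + 47794402616311422975675551912814017689831326728880 + 45518478682201355214929097059822873990315549265600 + 43449456923919475432432319920740016081664842480800 + 41560350101140367804935262532881754512896805851200 + 39828668846926185813062959927345014741526105607400 + 38235522093049138380540441530251214151865061383104 + 36764925089470325365904270702164628992177943637600 + 35403261197267720722722631046528901992467649428800 + 34138859011651016411196822794867155492736661949200 + 32961656976766498603914173732975184613676777054400 + 31862935077540948650450367941876011793220884485920 + 30835098462136401919790678653428398509568597889600 + 29871501635194639359797219945508761056144579205550 + 28966304615946316954954879947160010721109894987200 + 28114354480183189985691501125184716288136074546400 + 27311087209320813128957458235893724394189329559360 + 26552445897950790542041973284896676494350737071600 + 25834812225033201608473271304223793345854771204800 + 25154948745427064724039764164638956678858593015200 + 24509950059646883577269513801443085994785295758400 + 23897201308155711487837775956407008844915663364440 + 23314342739664108768622220445275130580405525233600 + 22759239341100677607464548529911436995157774632800 + 22229954705261126965430489261773961716200617083200 + 21724728461959737716216159960370008040832421240400 + 21241956718360632433633578627917341195480589657280 + 20780175050570183902467631266440877256448402925600 + 20338043666515499138585341239495326676523968820800 + 19914334423463092906531479963672507370763052803700 + 19507919435229152234969613025638374567278092542400 + 19117761046524569190270220765125607075932530691552 + 18742902986788793323794334083456477525424049697600 + 18382462544735162682952135351082314496088971818800 + 18035623628796763387047378080307176486728802539200 + 17701630598633860361361315523264450996233824714400 + 17379782769567790172972927968296006432665936992320 + 17069429505825508205598411397433577746368330974600 + 16769965830284709816026509443092637785905728676800 + 16480828488383249301957086866487592306838388527200 + 16201492412308956940906966750106446674519093806400 + 15931467538770474325225183970938005896610442242960 + 15670295939774237041205098987807874652403713681600 + 15417549231068200959895339326714199254784298944800 + 15172826227400451738309699019940957996771849755200 + 14935750817597319679898609972754380528072289602775 + 14705970035788130146361708280865851596871177455040 + 14483152307973158477477439973580005360554947493600 + 14266985855615350141992702063526572444725769172800 + 14057177240091594992845750562592358144068037273200 + 13853450033713455934978420844293918170965601950400 + 13655543604660406564478729117946862197094664779680 + 13463212004594767035401563919102540194318683585600 + 13276222948975395271020986642448338247175368535800 + 13094356881181211774157685455565484298583925131200 + 12917406112516600804236635652111896672927385602400 + 12745174031016379460180147176750404717288353794368 + 12577474372713532362019882082319478339429296507600 + 12414130549691278694980662834497147451904240708800 + 12254975029823441788634756900721542997392647879200 + 12099848763623145057133051117168105744261095374400 + 11948600654077855743918887978203504422457831682220 + 11801087065755906907574210348842967330822549809600 + 11657171369832054384311110222637565290202762616800 + 11516723522002752524259169135617835587911163067200 + 11379619670550338803732274264955718497578887316400 + 11245741792073275994276600450073886515254429818560 + 11114977352630563482715244630886980858100308541600 + 10987218992255499534638057910991728204558925684800 + 10862364230979868858108079980185004020416210620200 + 10740315194676724264196753238834610716816028478400 + 10620978359180316216816789313958670597740294828640 + 10504264311277235818829791629189893997765126753600 + 10390087525285091951233815633220438628224201462800 + 10278366154045467306596892884476132836522865963200 + 10169021833257749569292670619747663338261984410400 + 10061979498170825889615905665855582671543437206080 + 9957167211731546453265739981836253685381526401850 + 9854516003363179994984649878930725296872438500800 + 9753959717614576117484806512819187283639046271200 + 9655434871982105651651626649053336907036631662400 + 9558880523262284595135110382562803537966265345776 + 9464238141843846133797138992636439146501252817600 + 9371451493394396661897167041728238762712024848800 + 9280466527439111257412728526760003434918704219200 + 9191231272367581341476067675541157248044485909400 + 9103695736440271042985819411964574798063109853120 + 9017811814398381693523689040153588243364401269600 + 8933533199310546350593561105198881811183425556800 + 8850815299316930180680657761632225498116912357200 + 8769615158956224399206523286754865631161711326400 + 8689891384783895086486463984148003216332968496160 + 8611604075011067202824423768074597781951590401600 + 8534714752912754102799205698716788873184165487300 + 8459186303771933270031071135011330564571916235200 + 8384982915142354908013254721546318892952864338400 + 8312070020228073560987052506576350902579361170240 + 8240414244191624650978543433243796153419194263600 + 8169983353215627859089837933814361998261765252800 + 8100746206154478470453483375053223337259546903200 + 8032672708623768567340428892909918939467449870400 = 5124071316624905292355907254845239388263371224422695, so H_119 = 5124071316624905292355907254845239388263371224422695/955888052326228459513511038256280353796626534577600; reducing by gcd(5124071316624905292355907254845239388263371224422695, 955888052326228459513511038256280353796626534577600) = 55 gives 93164933029543732588289222815367988877515840444049/17379782769567790172972927968296006432665936992320 ≈ 5.36053. (The PNT-adjacent estimate ln(119) + γ ≈ 5.35634 matches within O(1/n).)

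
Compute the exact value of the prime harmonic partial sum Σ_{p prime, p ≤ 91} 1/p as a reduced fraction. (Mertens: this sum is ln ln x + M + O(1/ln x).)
Σ 1/p = 42605658161771733665696611824842057/23768741896345550770650537601358310

π(91) = 24, so the primes ≤ 91 are [2, 3, 5, 7, 11, 13, 17, 19, 23, 29, 31, 37, 41, 43, 47, 53, 59, 61, 67, 71, 73, 79, 83, 89]. Summing 1/p over these primes: 42605658161771733665696611824842057/23768741896345550770650537601358310 ≈ 1.7925. Mertens estimate ln ln(91) + 0.2615 ≈ 1.7680.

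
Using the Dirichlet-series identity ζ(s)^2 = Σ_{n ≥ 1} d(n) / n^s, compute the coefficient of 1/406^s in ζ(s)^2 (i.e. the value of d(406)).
d(406) = 8

ζ(s)^2 = (Σ 1/m^s)(Σ 1/k^s). The coefficient of 1/n^s in the product is the number of ordered pairs (m, k) with mk = n, which equals d(n). For n = 406, divisors are [1, 2, 7, 14, 29, 58, 203, 406], so d(406) = 8.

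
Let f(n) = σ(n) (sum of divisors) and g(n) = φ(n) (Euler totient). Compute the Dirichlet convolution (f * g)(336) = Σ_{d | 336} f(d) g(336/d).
(σ * φ)(336) = 6720

Divisors of 336: [1, 2, 3, 4, 6, 7, 8, 12, 14, 16, 21, 24, 28, 42, 48, 56, 84, 112, 168, 336]. For each d | 336:
  d = 1: σ(1) · φ(336/1) = 1 · 96 = 96
  d = 2: σ(2) · φ(336/2) = 3 · 48 = 144
  d = 3: σ(3) · φ(336/3) = 4 · 48 = 192
  d = 4: σ(4) · φ(336/4) = 7 · 24 = 168
  d = 6: σ(6) · φ(336/6) = 12 · 24 = 288
  d = 7: σ(7) · φ(336/7) = 8 · 16 = 128
  d = 8: σ(8) · φ(336/8) = 15 · 12 = 180
  d = 12: σ(12) · φ(336/12) = 28 · 12 = 336
  d = 14: σ(14) · φ(336/14) = 24 · 8 = 192
  d = 16: σ(16) · φ(336/16) = 31 · 12 = 372
  d = 21: σ(21) · φ(336/21) = 32 · 8 = 256
  d = 24: σ(24) · φ(336/24) = 60 · 6 = 360
  d = 28: σ(28) · φ(336/28) = 56 · 4 = 224
  d = 42: σ(42) · φ(336/42) = 96 · 4 = 384
  d = 48: σ(48) · φ(336/48) = 124 · 6 = 744
  d = 56: σ(56) · φ(336/56) = 120 · 2 = 240
  d = 84: σ(84) · φ(336/84) = 224 · 2 = 448
  d = 112: σ(112) · φ(336/112) = 248 · 2 = 496
  d = 168: σ(168) · φ(336/168) = 480 · 1 = 480
  d = 336: σ(336) · φ(336/336) = 992 · 1 = 992
Summing: (σ * φ)(336) = 96 + 144 + 192 + 168 + 288 + 128 + 180 + 336 + 192 + 372 + 256 + 360 + 224 + 384 + 744 + 240 + 448 + 496 + 480 + 992 = 6720.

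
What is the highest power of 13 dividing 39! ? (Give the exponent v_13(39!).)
v_13(39!) = 3

Legendre's formula: v_p(n!) = Σ_{k ≥ 1} ⌊n / p^k⌋. For p = 13, n = 39, the terms are:
  ⌊39/13^1⌋ = ⌊39/13⌋ = 3
(the next term ⌊39/13^2⌋ = 0, terminating the sum). Summing: v_13(39!) = 3 = 3.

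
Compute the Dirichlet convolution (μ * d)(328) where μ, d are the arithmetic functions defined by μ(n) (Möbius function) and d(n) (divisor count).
(μ * d)(328) = 1

Divisors of 328: [1, 2, 4, 8, 41, 82, 164, 328]. For each d | 328:
  d = 1: μ(1) · d(328/1) = 1 · 8 = 8
  d = 2: μ(2) · d(328/2) = -1 · 6 = -6
  d = 4: μ(4) · d(328/4) = 0 · 4 = 0
  d = 8: μ(8) · d(328/8) = 0 · 2 = 0
  d = 41: μ(41) · d(328/41) = -1 · 4 = -4
  d = 82: μ(82) · d(328/82) = 1 · 3 = 3
  d = 164: μ(164) · d(328/164) = 0 · 2 = 0
  d = 328: μ(328) · d(328/328) = 0 · 1 = 0
Summing: (μ * d)(328) = 8 + -6 + 0 + 0 + -4 + 3 + 0 + 0 = 1.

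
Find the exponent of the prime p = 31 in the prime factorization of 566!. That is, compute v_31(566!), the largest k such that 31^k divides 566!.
v_31(566!) = 18

Legendre's formula: v_p(n!) = Σ_{k ≥ 1} ⌊n / p^k⌋. For p = 31, n = 566, the terms are:
  ⌊566/31^1⌋ = ⌊566/31⌋ = 18
(the next term ⌊566/31^2⌋ = 0, terminating the sum). Summing: v_31(566!) = 18 = 18.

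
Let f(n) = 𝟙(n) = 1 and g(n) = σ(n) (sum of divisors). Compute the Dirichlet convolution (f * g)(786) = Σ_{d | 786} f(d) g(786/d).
(𝟙 * σ)(786) = 2660

Divisors of 786: [1, 2, 3, 6, 131, 262, 393, 786]. For each d | 786:
  d = 1: 𝟙(1) · σ(786/1) = 1 · 1584 = 1584
  d = 2: 𝟙(2) · σ(786/2) = 1 · 528 = 528
  d = 3: 𝟙(3) · σ(786/3) = 1 · 396 = 396
  d = 6: 𝟙(6) · σ(786/6) = 1 · 132 = 132
  d = 131: 𝟙(131) · σ(786/131) = 1 · 12 = 12
  d = 262: 𝟙(262) · σ(786/262) = 1 · 4 = 4
  d = 393: 𝟙(393) · σ(786/393) = 1 · 3 = 3
  d = 786: 𝟙(786) · σ(786/786) = 1 · 1 = 1
Summing: (𝟙 * σ)(786) = 1584 + 528 + 396 + 132 + 12 + 4 + 3 + 1 = 2660.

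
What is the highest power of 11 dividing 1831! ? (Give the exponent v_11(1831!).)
v_11(1831!) = 182

Legendre's formula: v_p(n!) = Σ_{k ≥ 1} ⌊n / p^k⌋. For p = 11, n = 1831, the terms are:
  ⌊1831/11^1⌋ = ⌊1831/11⌋ = 166
  ⌊1831/11^2⌋ = ⌊1831/121⌋ = 15
  ⌊1831/11^3⌋ = ⌊1831/1331⌋ = 1
(the next term ⌊1831/11^4⌋ = 0, terminating the sum). Summing: v_11(1831!) = 166 + 15 + 1 = 182.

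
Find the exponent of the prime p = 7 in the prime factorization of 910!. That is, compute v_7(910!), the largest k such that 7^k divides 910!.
v_7(910!) = 150

Legendre's formula: v_p(n!) = Σ_{k ≥ 1} ⌊n / p^k⌋. For p = 7, n = 910, the terms are:
  ⌊910/7^1⌋ = ⌊910/7⌋ = 130
  ⌊910/7^2⌋ = ⌊910/49⌋ = 18
  ⌊910/7^3⌋ = ⌊910/343⌋ = 2
(the next term ⌊910/7^4⌋ = 0, terminating the sum). Summing: v_7(910!) = 130 + 18 + 2 = 150.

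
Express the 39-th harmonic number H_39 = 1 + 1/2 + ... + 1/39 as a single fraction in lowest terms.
H_39 = 2066035355155033/485721041551200

Direct summation: H_39 = 1 + 1/2 + ... + 1/39. The least common denominator is lcm(1, ..., 39) = 5342931457063200; over this denominator the numerator is 5342931457063200 + 2671465728531600 + 1780977152354400 + 1335732864265800 + 1068586291412640 + 890488576177200 + 763275922437600 + 667866432132900 + 593659050784800 + 534293145706320 + 485721041551200 + 445244288088600 + 410994727466400 + 381637961218800 + 356195430470880 + 333933216066450 + 314290085709600 + 296829525392400 + 281206918792800 + 267146572853160 + 254425307479200 + 242860520775600 + 232301367698400 + 222622144044300 + 213717258282528 + 205497363733200 + 197886350261600 + 190818980609400 + 184239015760800 + 178097715235440 + 172352627647200 + 166966608033225 + 161907013850400 + 157145042854800 + 152655184487520 + 148414762696200 + 144403552893600 + 140603459396400 + 136998242488800 = 22726388906705363, so H_39 = 22726388906705363/5342931457063200; reducing by gcd(22726388906705363, 5342931457063200) = 11 gives 2066035355155033/485721041551200 ≈ 4.25354. (The PNT-adjacent estimate ln(39) + γ ≈ 4.24078 matches within O(1/n).)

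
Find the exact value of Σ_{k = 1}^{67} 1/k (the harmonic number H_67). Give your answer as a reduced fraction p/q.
H_67 = 14050874595745034300902316411/2933773379069966367528193600

Direct summation: H_67 = 1 + 1/2 + ... + 1/67. The least common denominator is lcm(1, ..., 67) = 79211881234889091923261227200; over this denominator the numerator is 79211881234889091923261227200 + 39605940617444545961630613600 + 26403960411629697307753742400 + 19802970308722272980815306800 + 15842376246977818384652245440 + 13201980205814848653876871200 + 11315983033555584560465889600 + 9901485154361136490407653400 + 8801320137209899102584580800 + 7921188123488909192326122720 + 7201080112262644720296475200 + 6600990102907424326938435600 + 6093221633453007071020094400 + 5657991516777792280232944800 + 5280792082325939461550748480 + 4950742577180568245203826700 + 4659522425581711289603601600 + 4400660068604949551292290400 + 4169046380783636417013748800 + 3960594061744454596163061360 + 3771994344518528186821963200 + 3600540056131322360148237600 + 3443994836299525735793966400 + 3300495051453712163469217800 + 3168475249395563676930449088 + 3046610816726503535510047200 + 2933773379069966367528193600 + 2828995758388896140116472400 + 2731444180513416962871076800 + 2640396041162969730775374240 + 2555221975319002965266491200 + 2475371288590284122601913350 + 2400360037420881573432158400 + 2329761212790855644801800800 + 2263196606711116912093177920 + 2200330034302474775646145200 + 2140861654997002484412465600 + 2084523190391818208506874400 + 2031073877817669023673364800 + 1980297030872227298081530680 + 1931997103289977851786859200 + 1885997172259264093410981600 + 1842136772904397486587470400 + 1800270028065661180074118800 + 1760264027441979820516916160 + 1721997418149762867896983200 + 1685359175210406211133217600 + 1650247525726856081734608900 + 1616569004793654937209412800 + 1584237624697781838465224544 + 1553174141860570429867867200 + 1523305408363251767755023600 + 1494563796884699847608702400 + 1466886689534983183764096800 + 1440216022452528944059295040 + 1414497879194448070058236200 + 1389682126927878805671249600 + 1365722090256708481435538400 + 1342574258218459185140020800 + 1320198020581484865387687120 + 1298555430080149047922315200 + 1277610987659501482633245600 + 1257331448172842728940654400 + 1237685644295142061300956675 + 1218644326690601414204018880 + 1200180018710440786716079200 + 1182266884102822267511361600 = 379373614085115926124362543097, so H_67 = 379373614085115926124362543097/79211881234889091923261227200; reducing by gcd(379373614085115926124362543097, 79211881234889091923261227200) = 27 gives 14050874595745034300902316411/2933773379069966367528193600 ≈ 4.78935. (The PNT-adjacent estimate ln(67) + γ ≈ 4.78191 matches within O(1/n).)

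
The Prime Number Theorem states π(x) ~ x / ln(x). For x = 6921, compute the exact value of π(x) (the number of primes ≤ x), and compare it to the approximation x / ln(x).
π(6921) = 890;  x/ln(x) ≈ 782.71;  relative error ≈ 12.05%.

Directly count primes up to 6921: π(6921) = 890. The PNT approximation gives 6921/ln(6921) ≈ 6921/8.84232 ≈ 782.71. Relative error (π(x) − x/ln(x)) / π(x) ≈ 12.05%; the approximation is known to undercount slightly (Li(x) is a better estimate).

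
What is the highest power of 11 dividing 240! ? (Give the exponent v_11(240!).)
v_11(240!) = 22

Legendre's formula: v_p(n!) = Σ_{k ≥ 1} ⌊n / p^k⌋. For p = 11, n = 240, the terms are:
  ⌊240/11^1⌋ = ⌊240/11⌋ = 21
  ⌊240/11^2⌋ = ⌊240/121⌋ = 1
(the next term ⌊240/11^3⌋ = 0, terminating the sum). Summing: v_11(240!) = 21 + 1 = 22.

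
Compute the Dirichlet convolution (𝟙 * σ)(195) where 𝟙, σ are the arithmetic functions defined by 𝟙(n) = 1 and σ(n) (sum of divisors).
(𝟙 * σ)(195) = 525

Divisors of 195: [1, 3, 5, 13, 15, 39, 65, 195]. For each d | 195:
  d = 1: 𝟙(1) · σ(195/1) = 1 · 336 = 336
  d = 3: 𝟙(3) · σ(195/3) = 1 · 84 = 84
  d = 5: 𝟙(5) · σ(195/5) = 1 · 56 = 56
  d = 13: 𝟙(13) · σ(195/13) = 1 · 24 = 24
  d = 15: 𝟙(15) · σ(195/15) = 1 · 14 = 14
  d = 39: 𝟙(39) · σ(195/39) = 1 · 6 = 6
  d = 65: 𝟙(65) · σ(195/65) = 1 · 4 = 4
  d = 195: 𝟙(195) · σ(195/195) = 1 · 1 = 1
Summing: (𝟙 * σ)(195) = 336 + 84 + 56 + 24 + 14 + 6 + 4 + 1 = 525.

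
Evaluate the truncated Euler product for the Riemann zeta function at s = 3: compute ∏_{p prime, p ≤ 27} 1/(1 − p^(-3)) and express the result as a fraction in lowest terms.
∏ = 580625301352525/483109627290624

The primes p ≤ 27 are [2, 3, 5, 7, 11, 13, 17, 19, 23]. For each prime, (1 − 1/p^3)^(-1) = p^3 / (p^3 − 1). The product is (1 − 1/2^3)^(-1), (1 − 1/3^3)^(-1), (1 − 1/5^3)^(-1), (1 − 1/7^3)^(-1), (1 − 1/11^3)^(-1), (1 − 1/13^3)^(-1), (1 − 1/17^3)^(-1), (1 − 1/19^3)^(-1), (1 − 1/23^3)^(-1) = ∏ p^3 / (p^3 − 1) = 580625301352525/483109627290624.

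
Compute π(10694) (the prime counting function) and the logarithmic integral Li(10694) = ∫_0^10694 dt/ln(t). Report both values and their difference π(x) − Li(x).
π(10694) = 1304;  Li(10694) ≈ 1321.21;  π(x) − Li(x) ≈ -17.21.

Direct count of primes ≤ 10694 gives π(10694) = 1304. Numerical evaluation of the logarithmic integral gives Li(10694) ≈ 1321.21. The difference π(x) − Li(x) ≈ -17.21 is typically negative for small/moderate x (Li(x) overestimates), though Littlewood's theorem shows this sign changes infinitely often.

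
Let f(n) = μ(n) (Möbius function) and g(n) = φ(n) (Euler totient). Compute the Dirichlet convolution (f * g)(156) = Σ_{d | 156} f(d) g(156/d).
(μ * φ)(156) = 11

Divisors of 156: [1, 2, 3, 4, 6, 12, 13, 26, 39, 52, 78, 156]. For each d | 156:
  d = 1: μ(1) · φ(156/1) = 1 · 48 = 48
  d = 2: μ(2) · φ(156/2) = -1 · 24 = -24
  d = 3: μ(3) · φ(156/3) = -1 · 24 = -24
  d = 4: μ(4) · φ(156/4) = 0 · 24 = 0
  d = 6: μ(6) · φ(156/6) = 1 · 12 = 12
  d = 12: μ(12) · φ(156/12) = 0 · 12 = 0
  d = 13: μ(13) · φ(156/13) = -1 · 4 = -4
  d = 26: μ(26) · φ(156/26) = 1 · 2 = 2
  d = 39: μ(39) · φ(156/39) = 1 · 2 = 2
  d = 52: μ(52) · φ(156/52) = 0 · 2 = 0
  d = 78: μ(78) · φ(156/78) = -1 · 1 = -1
  d = 156: μ(156) · φ(156/156) = 0 · 1 = 0
Summing: (μ * φ)(156) = 48 + -24 + -24 + 0 + 12 + 0 + -4 + 2 + 2 + 0 + -1 + 0 = 11.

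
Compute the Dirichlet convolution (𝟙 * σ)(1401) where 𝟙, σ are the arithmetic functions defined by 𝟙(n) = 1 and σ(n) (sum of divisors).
(𝟙 * σ)(1401) = 2345

Divisors of 1401: [1, 3, 467, 1401]. For each d | 1401:
  d = 1: 𝟙(1) · σ(1401/1) = 1 · 1872 = 1872
  d = 3: 𝟙(3) · σ(1401/3) = 1 · 468 = 468
  d = 467: 𝟙(467) · σ(1401/467) = 1 · 4 = 4
  d = 1401: 𝟙(1401) · σ(1401/1401) = 1 · 1 = 1
Summing: (𝟙 * σ)(1401) = 1872 + 468 + 4 + 1 = 2345.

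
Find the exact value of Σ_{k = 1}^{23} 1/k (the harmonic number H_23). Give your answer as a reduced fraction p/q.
H_23 = 444316699/118982864

Direct summation: H_23 = 1 + 1/2 + ... + 1/23. The least common denominator is lcm(1, ..., 23) = 5354228880; over this denominator the numerator is 5354228880 + 2677114440 + 1784742960 + 1338557220 + 1070845776 + 892371480 + 764889840 + 669278610 + 594914320 + 535422888 + 486748080 + 446185740 + 411863760 + 382444920 + 356948592 + 334639305 + 314954640 + 297457160 + 281801520 + 267711444 + 254963280 + 243374040 + 232792560 = 19994251455, so H_23 = 19994251455/5354228880; reducing by gcd(19994251455, 5354228880) = 45 gives 444316699/118982864 ≈ 3.73429. (The PNT-adjacent estimate ln(23) + γ ≈ 3.71271 matches within O(1/n).)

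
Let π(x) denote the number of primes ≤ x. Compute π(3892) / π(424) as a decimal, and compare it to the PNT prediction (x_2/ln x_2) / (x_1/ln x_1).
π(3892)/π(424) = 539/82 ≈ 6.5732;  PNT prediction ≈ 6.7176.

π(424) = 82 and π(3892) = 539, so π(3892)/π(424) ≈ 6.5732. The PNT-predicted ratio is (3892/ln(3892)) / (424/ln(424)) ≈ 6.7176. The two agree to within a few percent, as expected.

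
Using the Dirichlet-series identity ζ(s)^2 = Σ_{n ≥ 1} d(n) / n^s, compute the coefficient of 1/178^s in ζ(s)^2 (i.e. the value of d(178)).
d(178) = 4

ζ(s)^2 = (Σ 1/m^s)(Σ 1/k^s). The coefficient of 1/n^s in the product is the number of ordered pairs (m, k) with mk = n, which equals d(n). For n = 178, divisors are [1, 2, 89, 178], so d(178) = 4.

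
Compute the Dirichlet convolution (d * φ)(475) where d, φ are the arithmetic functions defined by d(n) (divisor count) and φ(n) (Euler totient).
(d * φ)(475) = 620

Divisors of 475: [1, 5, 19, 25, 95, 475]. For each d | 475:
  d = 1: d(1) · φ(475/1) = 1 · 360 = 360
  d = 5: d(5) · φ(475/5) = 2 · 72 = 144
  d = 19: d(19) · φ(475/19) = 2 · 20 = 40
  d = 25: d(25) · φ(475/25) = 3 · 18 = 54
  d = 95: d(95) · φ(475/95) = 4 · 4 = 16
  d = 475: d(475) · φ(475/475) = 6 · 1 = 6
Summing: (d * φ)(475) = 360 + 144 + 40 + 54 + 16 + 6 = 620.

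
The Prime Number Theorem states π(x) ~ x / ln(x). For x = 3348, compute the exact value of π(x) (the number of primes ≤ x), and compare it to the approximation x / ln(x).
π(3348) = 472;  x/ln(x) ≈ 412.51;  relative error ≈ 12.60%.

Directly count primes up to 3348: π(3348) = 472. The PNT approximation gives 3348/ln(3348) ≈ 3348/8.11612 ≈ 412.51. Relative error (π(x) − x/ln(x)) / π(x) ≈ 12.60%; the approximation is known to undercount slightly (Li(x) is a better estimate).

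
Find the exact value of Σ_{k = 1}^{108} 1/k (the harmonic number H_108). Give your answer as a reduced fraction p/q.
H_108 = 81704399374878842092679986459517574603754626787/15521442759214556458772607587176753329489754560

Direct summation: H_108 = 1 + 1/2 + ... + 1/108. The least common denominator is lcm(1, ..., 108) = 77607213796072782293863037935883766647448772800; over this denominator the numerator is 77607213796072782293863037935883766647448772800 + 38803606898036391146931518967941883323724386400 + 25869071265357594097954345978627922215816257600 + 19401803449018195573465759483970941661862193200 + 15521442759214556458772607587176753329489754560 + 12934535632678797048977172989313961107908128800 + 11086744828010397470551862562269109521064110400 + 9700901724509097786732879741985470830931096600 + 8623023755119198032651448659542640738605419200 + 7760721379607278229386303793588376664744877280 + 7055201254188434753987548903262160604313524800 + 6467267816339398524488586494656980553954064400 + 5969785676620983253374079841221828203649905600 + 5543372414005198735275931281134554760532055200 + 5173814253071518819590869195725584443163251520 + 4850450862254548893366439870992735415465548300 + 4565130223298398958462531643287280391026398400 + 4311511877559599016325724329771320369302709600 + 4084590199793304331255949365046514034076251200 + 3880360689803639114693151896794188332372438640 + 3695581609336799156850620854089703173688036800 + 3527600627094217376993774451631080302156762400 + 3374226686785773143211436431994946375976033600 + 3233633908169699262244293247328490276977032200 + 3104288551842911291754521517435350665897950912 + 2984892838310491626687039920610914101824952800 + 2874341251706399344217149553180880246201806400 + 2771686207002599367637965640567277380266027600 + 2676110820554233872202173721927026436118923200 + 2586907126535759409795434597862792221581625760 + 2503458509550734912705259288254315053143508800 + 2425225431127274446683219935496367707732774150 + 2351733751396144917995849634420720201437841600 + 2282565111649199479231265821643640195513199200 + 2217348965602079494110372512453821904212822080 + 2155755938779799508162862164885660184651354800 + 2097492264758723845780082106375236936417534400 + 2042295099896652165627974682523257017038125600 + 1989928558873661084458026613740609401216635200 + 1940180344901819557346575948397094166186219320 + 1892858873074945909606415559411799186523140800 + 1847790804668399578425310427044851586844018400 + 1804818925490064704508442742694971317382529600 + 1763800313547108688496887225815540151078381200 + 1724604751023839606530289731908528147721083840 + 1687113343392886571605718215997473187988016800 + 1651217314810059197741766764593271630796782400 + 1616816954084849631122146623664245138488516100 + 1583820689715771067221694651752729931580587200 + 1552144275921455645877260758717675332948975456 + 1521710074432799652820843881095760130342132800 + 1492446419155245813343519960305457050912476400 + 1464287052756090231959679961054410691461297600 + 1437170625853199672108574776590440123100903200 + 1411040250837686950797509780652432120862704960 + 1385843103501299683818982820283638690133013800 + 1361530066597768110418649788348838011358750400 + 1338055410277116936101086860963513218059461600 + 1315376505018182750743441320947182485549979200 + 1293453563267879704897717298931396110790812880 + 1272249406492996431046935048129242076187684800 + 1251729254775367456352629644127157526571754400 + 1231860536445599718950206951363234391229345600 + 1212612715563637223341609967748183853866387075 + 1193957135324196650674815968244365640729981120 + 1175866875698072458997924817210360100718920800 + 1158316623821981825281537879640056218618638400 + 1141282555824599739615632910821820097756599600 + 1124742228928591047737145477331648791992011200 + 1108674482801039747055186256226910952106411040 + 1093059349240461722448775182195546009118996800 + 1077877969389899754081431082442830092325677400 + 1063112517754421675258397779943613241745873600 + 1048746132379361922890041053187618468208767200 + 1034762850614303763918173839145116888632650304 + 1021147549948326082813987341261628508519062800 + 1007885893455490679141078414751737229187646400 + 994964279436830542229013306870304700608317600 + 982369794886997244226114404251693248701883200 + 970090172450909778673287974198547083093109660 + 958113750568799781405716517726960082067268800 + 946429436537472954803207779705899593261570400 + 935026672241840750528470336576912851174081600 + 923895402334199789212655213522425793422009200 + 913026044659679791692506328657456078205279680 + 902409462745032352254221371347485658691264800 + 892036940184744624067391240642342145372974400 + 881900156773554344248443612907770075539190600 + 871991166248008789818685819504311984802795200 + 862302375511919803265144865954264073860541920 + 852826525231569036196297120174546886235700800 + 843556671696443285802859107998736593994008400 + 834486169850244970901753096084771684381169600 + 825608657405029598870883382296635815398391200 + 816918039958660866251189873009302806815250240 + 808408477042424815561073311832122569244258050 + 800074369031678167977969463256533676777822400 + 791910344857885533610847325876364965790293600 + 783911250465381639331949878140240067145947200 + 776072137960727822938630379358837666474487728 + 768388255406661210830327108276076897499492800 + 760855037216399826410421940547880065171066400 + 753468095107502740717116873163920064538337600 + 746223209577622906671759980152728525456238200 + 739116321867359831370124170817940634737607360 + 732143526378045115979839980527205345730648800 + 725301063514698899942645214354053893901390400 + 718585312926599836054287388295220061550451600 = 408521996874394210463399932297587873018773133935, so H_108 = 408521996874394210463399932297587873018773133935/77607213796072782293863037935883766647448772800; reducing by gcd(408521996874394210463399932297587873018773133935, 77607213796072782293863037935883766647448772800) = 5 gives 81704399374878842092679986459517574603754626787/15521442759214556458772607587176753329489754560 ≈ 5.26397. (The PNT-adjacent estimate ln(108) + γ ≈ 5.25935 matches within O(1/n).)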